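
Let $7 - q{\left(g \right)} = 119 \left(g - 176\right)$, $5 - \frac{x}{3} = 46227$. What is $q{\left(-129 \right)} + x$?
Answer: $-102364$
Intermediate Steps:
$x = -138666$ ($x = 15 - 138681 = -138666$)
$q{\left(g \right)} = 20951 - 119 g$ ($q{\left(g \right)} = 7 - 119 \left(g - 176\right) = 7 - 119 \left(-176 + g\right) = 7 - \left(-20944 + 119 g\right) = 20951 - 119 g$)
$q{\left(-129 \right)} + x = \left(20951 - -15351\right) - 138666 = \left(20951 + 15351\right) - 138666 = 36302 - 138666 = -102364$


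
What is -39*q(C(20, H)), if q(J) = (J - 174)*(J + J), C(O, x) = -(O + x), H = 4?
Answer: -370656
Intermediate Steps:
C(O, x) = -O - x
q(J) = 2*J*(-174 + J) (q(J) = (-174 + J)*(2*J) = 2*J*(-174 + J))
-39*q(C(20, H)) = -78*(-1*20 - 1*4)*(-174 + (-1*20 - 1*4)) = -78*(-20 - 4)*(-174 + (-20 - 4)) = -78*(-24)*(-174 - 24) = -78*(-24)*(-198) = -39*9504 = -370656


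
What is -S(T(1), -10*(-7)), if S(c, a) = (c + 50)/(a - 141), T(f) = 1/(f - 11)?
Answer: 499/710 ≈ 0.70282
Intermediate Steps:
T(f) = 1/(-11 + f)
S(c, a) = (50 + c)/(-141 + a)
-S(T(1), -10*(-7)) = -(50 + 1/(-11 + 1))/(-141 - 10*(-7)) = -(50 + 1/(-10))/(-141 + 70) = -(50 - ⅒)/(-71) = -(-1)*499/(71*10) = -1*(-499/710) = 499/710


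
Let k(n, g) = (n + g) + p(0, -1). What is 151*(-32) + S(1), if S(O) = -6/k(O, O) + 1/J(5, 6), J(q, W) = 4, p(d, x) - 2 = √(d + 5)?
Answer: -212693/44 + 6*√5/11 ≈ -4832.7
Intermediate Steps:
p(d, x) = 2 + √(5 + d) (p(d, x) = 2 + √(d + 5) = 2 + √(5 + d))
k(n, g) = 2 + g + n + √5 (k(n, g) = (n + g) + (2 + √(5 + 0)) = (g + n) + (2 + √5) = 2 + g + n + √5)
S(O) = ¼ - 6/(2 + √5 + 2*O) (S(O) = -6/(2 + O + O + √5) + 1/4 = -6/(2 + √5 + 2*O) + 1*(¼) = -6/(2 + √5 + 2*O) + ¼ = ¼ - 6/(2 + √5 + 2*O))
151*(-32) + S(1) = 151*(-32) + (-22 + √5 + 2*1)/(4*(2 + √5 + 2*1)) = -4832 + (-22 + √5 + 2)/(4*(2 + √5 + 2)) = -4832 + (-20 + √5)/(4*(4 + √5))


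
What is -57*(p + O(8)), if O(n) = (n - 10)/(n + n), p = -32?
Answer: 14649/8 ≈ 1831.1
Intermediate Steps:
O(n) = (-10 + n)/(2*n) (O(n) = (-10 + n)/((2*n)) = (-10 + n)*(1/(2*n)) = (-10 + n)/(2*n))
-57*(p + O(8)) = -57*(-32 + (1/2)*(-10 + 8)/8) = -57*(-32 + (1/2)*(1/8)*(-2)) = -57*(-32 - 1/8) = -57*(-257/8) = 14649/8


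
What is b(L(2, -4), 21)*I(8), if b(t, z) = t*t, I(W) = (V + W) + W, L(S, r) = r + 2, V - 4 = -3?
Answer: 68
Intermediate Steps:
V = 1 (V = 4 - 3 = 1)
L(S, r) = 2 + r
I(W) = 1 + 2*W (I(W) = (1 + W) + W = 1 + 2*W)
b(t, z) = t²
b(L(2, -4), 21)*I(8) = (2 - 4)²*(1 + 2*8) = (-2)²*(1 + 16) = 4*17 = 68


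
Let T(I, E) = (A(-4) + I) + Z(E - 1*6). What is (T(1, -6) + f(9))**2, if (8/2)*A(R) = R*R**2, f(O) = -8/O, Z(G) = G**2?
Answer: 1329409/81 ≈ 16412.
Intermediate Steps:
A(R) = R**3/4 (A(R) = (R*R**2)/4 = R**3/4)
T(I, E) = -16 + I + (-6 + E)**2 (T(I, E) = ((1/4)*(-4)**3 + I) + (E - 1*6)**2 = ((1/4)*(-64) + I) + (E - 6)**2 = (-16 + I) + (-6 + E)**2 = -16 + I + (-6 + E)**2)
(T(1, -6) + f(9))**2 = ((-16 + 1 + (-6 - 6)**2) - 8/9)**2 = ((-16 + 1 + (-12)**2) - 8*1/9)**2 = ((-16 + 1 + 144) - 8/9)**2 = (129 - 8/9)**2 = (1153/9)**2 = 1329409/81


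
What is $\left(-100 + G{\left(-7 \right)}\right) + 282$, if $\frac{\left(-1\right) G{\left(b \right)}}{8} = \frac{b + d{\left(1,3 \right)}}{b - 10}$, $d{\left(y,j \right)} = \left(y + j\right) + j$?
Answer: $182$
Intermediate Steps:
$d{\left(y,j \right)} = y + 2 j$ ($d{\left(y,j \right)} = \left(j + y\right) + j = y + 2 j$)
$G{\left(b \right)} = - \frac{8 \left(7 + b\right)}{-10 + b}$ ($G{\left(b \right)} = - 8 \frac{b + \left(1 + 2 \cdot 3\right)}{b - 10} = - 8 \frac{b + \left(1 + 6\right)}{-10 + b} = - 8 \frac{b + 7}{-10 + b} = - 8 \frac{7 + b}{-10 + b} = - \frac{8 \left(7 + b\right)}{-10 + b}$)
$\left(-100 + G{\left(-7 \right)}\right) + 282 = \left(-100 + \frac{8 \left(-7 - -7\right)}{-10 - 7}\right) + 282 = \left(-100 + \frac{8 \left(-7 + 7\right)}{-17}\right) + 282 = \left(-100 + 8 \left(- \frac{1}{17}\right) 0\right) + 282 = \left(-100 + 0\right) + 282 = -100 + 282 = 182$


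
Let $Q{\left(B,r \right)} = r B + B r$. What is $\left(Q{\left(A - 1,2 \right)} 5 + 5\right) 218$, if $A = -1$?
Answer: $-7630$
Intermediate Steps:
$Q{\left(B,r \right)} = 2 B r$ ($Q{\left(B,r \right)} = B r + B r = 2 B r$)
$\left(Q{\left(A - 1,2 \right)} 5 + 5\right) 218 = \left(2 \left(-1 - 1\right) 2 \cdot 5 + 5\right) 218 = \left(2 \left(-2\right) 2 \cdot 5 + 5\right) 218 = \left(\left(-8\right) 5 + 5\right) 218 = \left(-40 + 5\right) 218 = \left(-35\right) 218 = -7630$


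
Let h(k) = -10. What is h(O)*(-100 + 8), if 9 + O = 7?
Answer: 920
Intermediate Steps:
O = -2 (O = -9 + 7 = -2)
h(O)*(-100 + 8) = -10*(-100 + 8) = -10*(-92) = 920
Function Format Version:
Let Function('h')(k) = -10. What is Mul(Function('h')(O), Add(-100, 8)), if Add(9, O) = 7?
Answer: 920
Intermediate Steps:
O = -2 (O = Add(-9, 7) = -2)
Mul(Function('h')(O), Add(-100, 8)) = Mul(-10, Add(-100, 8)) = Mul(-10, -92) = 920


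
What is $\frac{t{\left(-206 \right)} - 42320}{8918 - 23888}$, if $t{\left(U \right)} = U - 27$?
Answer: $\frac{42553}{14970} \approx 2.8426$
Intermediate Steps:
$t{\left(U \right)} = -27 + U$
$\frac{t{\left(-206 \right)} - 42320}{8918 - 23888} = \frac{\left(-27 - 206\right) - 42320}{8918 - 23888} = \frac{-233 - 42320}{-14970} = \left(-42553\right) \left(- \frac{1}{14970}\right) = \frac{42553}{14970}$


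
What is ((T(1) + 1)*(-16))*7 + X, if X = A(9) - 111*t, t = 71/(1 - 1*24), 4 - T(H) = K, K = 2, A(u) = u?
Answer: 360/23 ≈ 15.652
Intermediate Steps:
T(H) = 2 (T(H) = 4 - 1*2 = 4 - 2 = 2)
t = -71/23 (t = 71/(1 - 24) = 71/(-23) = 71*(-1/23) = -71/23 ≈ -3.0870)
X = 8088/23 (X = 9 - 111*(-71/23) = 9 + 7881/23 = 8088/23 ≈ 351.65)
((T(1) + 1)*(-16))*7 + X = ((2 + 1)*(-16))*7 + 8088/23 = (3*(-16))*7 + 8088/23 = -48*7 + 8088/23 = -336 + 8088/23 = 360/23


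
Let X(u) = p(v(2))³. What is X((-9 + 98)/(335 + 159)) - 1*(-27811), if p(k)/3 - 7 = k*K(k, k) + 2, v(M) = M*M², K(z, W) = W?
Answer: 10531270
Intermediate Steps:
v(M) = M³
p(k) = 27 + 3*k² (p(k) = 21 + 3*(k*k + 2) = 21 + 3*(k² + 2) = 21 + 3*(2 + k²) = 21 + (6 + 3*k²) = 27 + 3*k²)
X(u) = 10503459 (X(u) = (27 + 3*(2³)²)³ = (27 + 3*8²)³ = (27 + 3*64)³ = (27 + 192)³ = 219³ = 10503459)
X((-9 + 98)/(335 + 159)) - 1*(-27811) = 10503459 - 1*(-27811) = 10503459 + 27811 = 10531270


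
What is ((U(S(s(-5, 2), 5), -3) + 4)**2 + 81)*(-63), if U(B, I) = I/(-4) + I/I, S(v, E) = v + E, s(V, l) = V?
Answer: -114975/16 ≈ -7185.9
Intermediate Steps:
S(v, E) = E + v
U(B, I) = 1 - I/4 (U(B, I) = I*(-1/4) + 1 = -I/4 + 1 = 1 - I/4)
((U(S(s(-5, 2), 5), -3) + 4)**2 + 81)*(-63) = (((1 - 1/4*(-3)) + 4)**2 + 81)*(-63) = (((1 + 3/4) + 4)**2 + 81)*(-63) = ((7/4 + 4)**2 + 81)*(-63) = ((23/4)**2 + 81)*(-63) = (529/16 + 81)*(-63) = (1825/16)*(-63) = -114975/16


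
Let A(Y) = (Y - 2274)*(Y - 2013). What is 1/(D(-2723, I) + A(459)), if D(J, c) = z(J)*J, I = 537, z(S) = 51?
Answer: 1/2681637 ≈ 3.7291e-7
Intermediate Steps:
A(Y) = (-2274 + Y)*(-2013 + Y)
D(J, c) = 51*J
1/(D(-2723, I) + A(459)) = 1/(51*(-2723) + (4577562 + 459² - 4287*459)) = 1/(-138873 + (4577562 + 210681 - 1967733)) = 1/(-138873 + 2820510) = 1/2681637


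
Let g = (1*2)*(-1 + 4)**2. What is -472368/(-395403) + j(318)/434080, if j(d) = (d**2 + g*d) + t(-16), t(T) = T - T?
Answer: 2575974179/1787880565 ≈ 1.4408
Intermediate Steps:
t(T) = 0
g = 18 (g = 2*3**2 = 2*9 = 18)
j(d) = d**2 + 18*d (j(d) = (d**2 + 18*d) + 0 = d**2 + 18*d)
-472368/(-395403) + j(318)/434080 = -472368/(-395403) + (318*(18 + 318))/434080 = -472368*(-1/395403) + (318*336)*(1/434080) = 157456/131801 + 106848*(1/434080) = 157456/131801 + 3339/13565 = 2575974179/1787880565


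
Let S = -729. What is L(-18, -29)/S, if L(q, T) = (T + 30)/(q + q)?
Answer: 1/26244 ≈ 3.8104e-5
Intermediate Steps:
L(q, T) = (30 + T)/(2*q) (L(q, T) = (30 + T)/((2*q)) = (30 + T)*(1/(2*q)) = (30 + T)/(2*q))
L(-18, -29)/S = ((1/2)*(30 - 29)/(-18))/(-729) = ((1/2)*(-1/18)*1)*(-1/729) = -1/36*(-1/729) = 1/26244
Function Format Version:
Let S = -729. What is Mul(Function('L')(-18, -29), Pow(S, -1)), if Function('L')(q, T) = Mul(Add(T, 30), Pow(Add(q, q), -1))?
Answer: Rational(1, 26244) ≈ 3.8104e-5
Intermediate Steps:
Function('L')(q, T) = Mul(Rational(1, 2), Pow(q, -1), Add(30, T)) (Function('L')(q, T) = Mul(Add(30, T), Pow(Mul(2, q), -1)) = Mul(Add(30, T), Mul(Rational(1, 2), Pow(q, -1))) = Mul(Rational(1, 2), Pow(q, -1), Add(30, T)))
Mul(Function('L')(-18, -29), Pow(S, -1)) = Mul(Mul(Rational(1, 2), Pow(-18, -1), Add(30, -29)), Pow(-729, -1)) = Mul(Mul(Rational(1, 2), Rational(-1, 18), 1), Rational(-1, 729)) = Mul(Rational(-1, 36), Rational(-1, 729)) = Rational(1, 26244)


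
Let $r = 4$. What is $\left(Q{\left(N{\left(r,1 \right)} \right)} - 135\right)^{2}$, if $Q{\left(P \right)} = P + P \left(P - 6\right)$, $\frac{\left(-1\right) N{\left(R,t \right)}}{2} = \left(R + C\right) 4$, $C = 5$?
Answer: $29257281$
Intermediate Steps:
$N{\left(R,t \right)} = -40 - 8 R$ ($N{\left(R,t \right)} = - 2 \left(R + 5\right) 4 = - 2 \left(5 + R\right) 4 = - 2 \left(20 + 4 R\right) = -40 - 8 R$)
$Q{\left(P \right)} = P + P \left(-6 + P\right)$
$\left(Q{\left(N{\left(r,1 \right)} \right)} - 135\right)^{2} = \left(\left(-40 - 32\right) \left(-5 - 72\right) - 135\right)^{2} = \left(- 72 \left(-5 - 72\right) - 135\right)^{2} = \left(\left(-72\right) \left(-77\right) - 135\right)^{2} = \left(5544 - 135\right)^{2} = 5409^{2} = 29257281$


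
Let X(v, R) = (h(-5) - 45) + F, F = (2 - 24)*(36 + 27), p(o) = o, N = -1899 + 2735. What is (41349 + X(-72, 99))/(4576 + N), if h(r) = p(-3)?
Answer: 13305/1804 ≈ 7.3753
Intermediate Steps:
N = 836
h(r) = -3
F = -1386 (F = -22*63 = -1386)
X(v, R) = -1434 (X(v, R) = (-3 - 45) - 1386 = -48 - 1386 = -1434)
(41349 + X(-72, 99))/(4576 + N) = (41349 - 1434)/(4576 + 836) = 39915/5412 = 39915*(1/5412) = 13305/1804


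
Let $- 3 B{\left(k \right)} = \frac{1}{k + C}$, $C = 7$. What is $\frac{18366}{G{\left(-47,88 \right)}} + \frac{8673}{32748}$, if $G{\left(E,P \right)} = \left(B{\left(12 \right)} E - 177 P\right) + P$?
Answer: $- \frac{8875460413}{9636306404} \approx -0.92104$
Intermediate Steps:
$B{\left(k \right)} = - \frac{1}{3 \left(7 + k\right)}$ ($B{\left(k \right)} = - \frac{1}{3 \left(k + 7\right)} = - \frac{1}{3 \left(7 + k\right)}$)
$G{\left(E,P \right)} = - 176 P - \frac{E}{57}$ ($G{\left(E,P \right)} = \left(- \frac{1}{21 + 3 \cdot 12} E - 177 P\right) + P = \left(- \frac{1}{21 + 36} E - 177 P\right) + P = \left(- \frac{1}{57} E - 177 P\right) + P = \left(\left(-1\right) \frac{1}{57} E - 177 P\right) + P = \left(- \frac{E}{57} - 177 P\right) + P = \left(- 177 P - \frac{E}{57}\right) + P = - 176 P - \frac{E}{57}$)
$\frac{18366}{G{\left(-47,88 \right)}} + \frac{8673}{32748} = \frac{18366}{\left(-176\right) 88 - - \frac{47}{57}} + \frac{8673}{32748} = \frac{18366}{-15488 + \frac{47}{57}} + 8673 \cdot \frac{1}{32748} = \frac{18366}{- \frac{882769}{57}} + \frac{2891}{10916} = 18366 \left(- \frac{57}{882769}\right) + \frac{2891}{10916} = - \frac{1046862}{882769} + \frac{2891}{10916} = - \frac{8875460413}{9636306404}$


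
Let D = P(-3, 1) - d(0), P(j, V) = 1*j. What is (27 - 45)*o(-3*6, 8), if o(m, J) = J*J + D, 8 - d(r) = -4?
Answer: -882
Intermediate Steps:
P(j, V) = j
d(r) = 12 (d(r) = 8 - 1*(-4) = 8 + 4 = 12)
D = -15 (D = -3 - 1*12 = -3 - 12 = -15)
o(m, J) = -15 + J² (o(m, J) = J*J - 15 = J² - 15 = -15 + J²)
(27 - 45)*o(-3*6, 8) = (27 - 45)*(-15 + 8²) = -18*(-15 + 64) = -18*49 = -882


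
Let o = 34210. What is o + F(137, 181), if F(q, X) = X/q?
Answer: 4686951/137 ≈ 34211.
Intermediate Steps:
o + F(137, 181) = 34210 + 181/137 = 4686951/137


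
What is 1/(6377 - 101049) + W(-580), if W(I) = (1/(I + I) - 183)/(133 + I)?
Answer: 2512068539/6136165680 ≈ 0.40939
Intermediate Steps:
W(I) = (-183 + 1/(2*I))/(133 + I) (W(I) = (1/(2*I) - 183)/(133 + I) = (-183 + 1/(2*I))/(133 + I))
1/(6377 - 101049) + W(-580) = 1/(6377 - 101049) + (1/2)*(1 - 366*(-580))/(-580*(133 - 580)) = 1/(-94672) + (1/2)*(-1/580)*(1 + 212280)/(-447) = -1/94672 + (1/2)*(-1/580)*(-1/447)*212281 = -1/94672 + 212281/518520 = 2512068539/6136165680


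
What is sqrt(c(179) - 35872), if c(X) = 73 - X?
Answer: I*sqrt(35978) ≈ 189.68*I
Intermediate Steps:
sqrt(c(179) - 35872) = sqrt((73 - 1*179) - 35872) = sqrt((73 - 179) - 35872) = sqrt(-106 - 35872) = sqrt(-35978) = I*sqrt(35978)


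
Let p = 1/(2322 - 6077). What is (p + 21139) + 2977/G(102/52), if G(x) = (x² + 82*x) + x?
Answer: 8950083891356/423034545 ≈ 21157.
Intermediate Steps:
G(x) = x² + 83*x
p = -1/3755 (p = 1/(-3755) = -1/3755 ≈ -0.00026631)
(p + 21139) + 2977/G(102/52) = (-1/3755 + 21139) + 2977/(((102/52)*(83 + 102/52))) = 79376944/3755 + 2977/(((102*(1/52))*(83 + 102*(1/52)))) = 79376944/3755 + 2977/((51*(83 + 51/26)/26)) = 79376944/3755 + 2977/(((51/26)*(2209/26))) = 79376944/3755 + 2977/(112659/676) = 79376944/3755 + 2977*(676/112659) = 79376944/3755 + 2012452/112659 = 8950083891356/423034545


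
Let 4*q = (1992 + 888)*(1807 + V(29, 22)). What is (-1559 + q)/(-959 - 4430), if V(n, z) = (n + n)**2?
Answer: -3721561/5389 ≈ -690.58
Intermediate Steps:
V(n, z) = 4*n**2 (V(n, z) = (2*n)**2 = 4*n**2)
q = 3723120 (q = ((1992 + 888)*(1807 + 4*29**2))/4 = (2880*(1807 + 4*841))/4 = (2880*(1807 + 3364))/4 = (2880*5171)/4 = (1/4)*14892480 = 3723120)
(-1559 + q)/(-959 - 4430) = (-1559 + 3723120)/(-959 - 4430) = 3721561/(-5389) = 3721561*(-1/5389) = -3721561/5389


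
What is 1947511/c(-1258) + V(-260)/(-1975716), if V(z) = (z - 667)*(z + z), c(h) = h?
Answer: -106898195811/69040298 ≈ -1548.3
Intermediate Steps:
V(z) = 2*z*(-667 + z) (V(z) = (-667 + z)*(2*z) = 2*z*(-667 + z))
1947511/c(-1258) + V(-260)/(-1975716) = 1947511/(-1258) + (2*(-260)*(-667 - 260))/(-1975716) = 1947511*(-1/1258) + (2*(-260)*(-927))*(-1/1975716) = -1947511/1258 + 482040*(-1/1975716) = -1947511/1258 - 13390/54881 = -106898195811/69040298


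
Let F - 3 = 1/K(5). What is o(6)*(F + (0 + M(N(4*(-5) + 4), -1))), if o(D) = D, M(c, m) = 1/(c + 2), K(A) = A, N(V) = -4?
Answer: 81/5 ≈ 16.200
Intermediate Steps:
M(c, m) = 1/(2 + c)
F = 16/5 (F = 3 + 1/5 = 3 + ⅕ = 16/5 ≈ 3.2000)
o(6)*(F + (0 + M(N(4*(-5) + 4), -1))) = 6*(16/5 + (0 + 1/(2 - 4))) = 6*(16/5 + (0 + 1/(-2))) = 6*(16/5 + (0 - ½)) = 6*(16/5 - ½) = 6*(27/10) = 81/5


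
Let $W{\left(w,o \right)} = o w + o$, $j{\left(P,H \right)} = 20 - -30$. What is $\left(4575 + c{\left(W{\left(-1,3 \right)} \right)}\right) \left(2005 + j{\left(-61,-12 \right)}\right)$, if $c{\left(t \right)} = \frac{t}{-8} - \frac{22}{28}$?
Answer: $\frac{131600145}{14} \approx 9.4 \cdot 10^{6}$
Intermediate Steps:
$j{\left(P,H \right)} = 50$ ($j{\left(P,H \right)} = 20 + 30 = 50$)
$W{\left(w,o \right)} = o + o w$
$c{\left(t \right)} = - \frac{11}{14} - \frac{t}{8}$ ($c{\left(t \right)} = t \left(- \frac{1}{8}\right) - \frac{11}{14} = - \frac{t}{8} - \frac{11}{14} = - \frac{11}{14} - \frac{t}{8}$)
$\left(4575 + c{\left(W{\left(-1,3 \right)} \right)}\right) \left(2005 + j{\left(-61,-12 \right)}\right) = \left(4575 - \left(\frac{11}{14} + \frac{3 \left(1 - 1\right)}{8}\right)\right) \left(2005 + 50\right) = \left(4575 - \left(\frac{11}{14} + \frac{3 \cdot 0}{8}\right)\right) 2055 = \left(4575 - \frac{11}{14}\right) 2055 = \frac{64039}{14} \cdot 2055 = \frac{131600145}{14}$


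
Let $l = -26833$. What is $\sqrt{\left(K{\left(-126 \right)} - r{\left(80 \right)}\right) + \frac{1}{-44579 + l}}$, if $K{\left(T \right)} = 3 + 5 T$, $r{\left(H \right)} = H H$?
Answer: $\frac{5 i \sqrt{358354074705}}{35706} \approx 83.827 i$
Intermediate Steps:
$r{\left(H \right)} = H^{2}$
$\sqrt{\left(K{\left(-126 \right)} - r{\left(80 \right)}\right) + \frac{1}{-44579 + l}} = \sqrt{\left(\left(3 + 5 \left(-126\right)\right) - 80^{2}\right) + \frac{1}{-44579 - 26833}} = \sqrt{\left(\left(3 - 630\right) - 6400\right) + \frac{1}{-71412}} = \sqrt{\left(-627 - 6400\right) - \frac{1}{71412}} = \sqrt{-7027 - \frac{1}{71412}} = \sqrt{- \frac{501812125}{71412}} = \frac{5 i \sqrt{358354074705}}{35706}$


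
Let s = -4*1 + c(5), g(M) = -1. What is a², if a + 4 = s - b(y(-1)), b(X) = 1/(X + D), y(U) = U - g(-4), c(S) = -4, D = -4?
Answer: 2209/16 ≈ 138.06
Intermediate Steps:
y(U) = 1 + U (y(U) = U - 1*(-1) = U + 1 = 1 + U)
s = -8 (s = -4*1 - 4 = -4 - 4 = -8)
b(X) = 1/(-4 + X) (b(X) = 1/(X - 4) = 1/(-4 + X))
a = -47/4 (a = -4 + (-8 - 1/(-4 + (1 - 1))) = -4 + (-8 - 1/(-4 + 0)) = -4 + (-8 - 1/(-4)) = -4 + (-8 - 1*(-¼)) = -4 + (-8 + ¼) = -4 - 31/4 = -47/4 ≈ -11.750)
a² = (-47/4)² = 2209/16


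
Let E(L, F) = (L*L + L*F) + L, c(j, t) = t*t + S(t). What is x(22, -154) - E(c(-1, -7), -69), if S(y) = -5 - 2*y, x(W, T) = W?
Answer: 602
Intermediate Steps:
c(j, t) = -5 + t**2 - 2*t (c(j, t) = t*t + (-5 - 2*t) = t**2 + (-5 - 2*t) = -5 + t**2 - 2*t)
E(L, F) = L + L**2 + F*L (E(L, F) = (L**2 + F*L) + L = L + L**2 + F*L)
x(22, -154) - E(c(-1, -7), -69) = 22 - (-5 + (-7)**2 - 2*(-7))*(1 - 69 + (-5 + (-7)**2 - 2*(-7))) = 22 - (-5 + 49 + 14)*(1 - 69 + (-5 + 49 + 14)) = 22 - 58*(1 - 69 + 58) = 22 - 58*(-10) = 22 - 1*(-580) = 22 + 580 = 602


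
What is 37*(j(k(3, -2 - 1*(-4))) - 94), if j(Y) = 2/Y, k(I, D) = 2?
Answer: -3441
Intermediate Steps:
37*(j(k(3, -2 - 1*(-4))) - 94) = 37*(2/2 - 94) = 37*(2*(1/2) - 94) = 37*(1 - 94) = 37*(-93) = -3441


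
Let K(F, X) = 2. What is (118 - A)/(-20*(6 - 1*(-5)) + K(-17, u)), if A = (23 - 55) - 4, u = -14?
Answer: -77/109 ≈ -0.70642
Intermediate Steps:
A = -36 (A = -32 - 4 = -36)
(118 - A)/(-20*(6 - 1*(-5)) + K(-17, u)) = (118 - 1*(-36))/(-20*(6 - 1*(-5)) + 2) = (118 + 36)/(-20*(6 + 5) + 2) = 154/(-20*11 + 2) = 154/(-220 + 2) = 154/(-218) = -1/218*154 = -77/109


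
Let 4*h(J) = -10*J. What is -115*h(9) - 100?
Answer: 4975/2 ≈ 2487.5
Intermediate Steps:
h(J) = -5*J/2 (h(J) = (-10*J)/4 = -5*J/2)
-115*h(9) - 100 = -(-575)*9/2 - 100 = -115*(-45/2) - 100 = 5175/2 - 100 = 4975/2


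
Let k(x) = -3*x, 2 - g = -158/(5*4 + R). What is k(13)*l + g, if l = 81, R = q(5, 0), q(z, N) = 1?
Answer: -66139/21 ≈ -3149.5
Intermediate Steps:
R = 1
g = 200/21 (g = 2 - (-158)/(5*4 + 1) = 2 - (-158)/(20 + 1) = 2 - (-158)/21 = 2 - 1*(-158/21) = 2 + 158/21 = 200/21 ≈ 9.5238)
k(13)*l + g = -3*13*81 + 200/21 = -39*81 + 200/21 = -3159 + 200/21 = -66139/21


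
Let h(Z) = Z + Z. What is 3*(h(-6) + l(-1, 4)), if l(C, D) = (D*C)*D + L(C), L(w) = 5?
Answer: -69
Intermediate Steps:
l(C, D) = 5 + C*D² (l(C, D) = (D*C)*D + 5 = (C*D)*D + 5 = C*D² + 5 = 5 + C*D²)
h(Z) = 2*Z
3*(h(-6) + l(-1, 4)) = 3*(2*(-6) + (5 - 1*4²)) = 3*(-12 + (5 - 1*16)) = 3*(-12 + (5 - 16)) = 3*(-12 - 11) = 3*(-23) = -69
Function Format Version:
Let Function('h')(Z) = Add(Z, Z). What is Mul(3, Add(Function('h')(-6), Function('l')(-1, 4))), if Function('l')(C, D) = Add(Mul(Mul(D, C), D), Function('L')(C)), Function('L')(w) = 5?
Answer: -69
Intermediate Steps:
Function('l')(C, D) = Add(5, Mul(C, Pow(D, 2))) (Function('l')(C, D) = Add(Mul(Mul(D, C), D), 5) = Add(Mul(Mul(C, D), D), 5) = Add(Mul(C, Pow(D, 2)), 5) = Add(5, Mul(C, Pow(D, 2))))
Function('h')(Z) = Mul(2, Z)
Mul(3, Add(Function('h')(-6), Function('l')(-1, 4))) = Mul(3, Add(Mul(2, -6), Add(5, Mul(-1, Pow(4, 2))))) = Mul(3, Add(-12, Add(5, Mul(-1, 16)))) = Mul(3, Add(-12, Add(5, -16))) = Mul(3, Add(-12, -11)) = Mul(3, -23) = -69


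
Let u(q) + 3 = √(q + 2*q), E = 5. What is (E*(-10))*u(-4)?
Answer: 150 - 100*I*√3 ≈ 150.0 - 173.21*I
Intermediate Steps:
u(q) = -3 + √3*√q (u(q) = -3 + √(q + 2*q) = -3 + √(3*q) = -3 + √3*√q)
(E*(-10))*u(-4) = (5*(-10))*(-3 + √3*√(-4)) = -50*(-3 + √3*(2*I)) = -50*(-3 + 2*I*√3) = 150 - 100*I*√3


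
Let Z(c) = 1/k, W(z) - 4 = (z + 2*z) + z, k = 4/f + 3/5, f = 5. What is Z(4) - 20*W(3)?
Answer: -2235/7 ≈ -319.29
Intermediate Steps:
k = 7/5 (k = 4/5 + 3/5 = 4*(⅕) + 3*(⅕) = ⅘ + ⅗ = 7/5 ≈ 1.4000)
W(z) = 4 + 4*z (W(z) = 4 + ((z + 2*z) + z) = 4 + (3*z + z) = 4 + 4*z)
Z(c) = 5/7 (Z(c) = 1/(7/5) = 5/7)
Z(4) - 20*W(3) = 5/7 - 20*(4 + 4*3) = 5/7 - 20*(4 + 12) = 5/7 - 20*16 = 5/7 - 320 = -2235/7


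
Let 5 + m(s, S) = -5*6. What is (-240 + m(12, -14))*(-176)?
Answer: 48400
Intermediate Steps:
m(s, S) = -35 (m(s, S) = -5 - 5*6 = -5 - 30 = -35)
(-240 + m(12, -14))*(-176) = (-240 - 35)*(-176) = -275*(-176) = 48400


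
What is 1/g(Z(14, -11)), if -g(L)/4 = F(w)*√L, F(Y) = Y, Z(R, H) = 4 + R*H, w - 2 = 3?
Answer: I*√6/600 ≈ 0.0040825*I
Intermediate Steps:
w = 5 (w = 2 + 3 = 5)
Z(R, H) = 4 + H*R
g(L) = -20*√L
1/g(Z(14, -11)) = 1/(-20*√(4 - 11*14)) = 1/(-20*√(4 - 154)) = 1/(-100*I*√6) = I*√6/600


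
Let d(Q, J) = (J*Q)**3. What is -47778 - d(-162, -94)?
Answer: -3531251180130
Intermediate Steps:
d(Q, J) = J**3*Q**3
-47778 - d(-162, -94) = -47778 - (-94)**3*(-162)**3 = -47778 - (-830584)*(-4251528) = -47778 - 1*3531251132352 = -47778 - 3531251132352 = -3531251180130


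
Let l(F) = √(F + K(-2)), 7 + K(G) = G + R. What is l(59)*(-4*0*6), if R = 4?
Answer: 0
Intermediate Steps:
K(G) = -3 + G (K(G) = -7 + (G + 4) = -7 + (4 + G) = -3 + G)
l(F) = √(-5 + F) (l(F) = √(F + (-3 - 2)) = √(F - 5) = √(-5 + F))
l(59)*(-4*0*6) = √(-5 + 59)*(-4*0*6) = √54*(0*6) = (3*√6)*0 = 0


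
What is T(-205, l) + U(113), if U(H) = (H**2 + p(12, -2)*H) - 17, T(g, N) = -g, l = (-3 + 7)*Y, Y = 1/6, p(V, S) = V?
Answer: 14313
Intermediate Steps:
Y = 1/6 ≈ 0.16667
l = 2/3 (l = (-3 + 7)*(1/6) = 4*(1/6) = 2/3 ≈ 0.66667)
U(H) = -17 + H**2 + 12*H (U(H) = (H**2 + 12*H) - 17 = -17 + H**2 + 12*H)
T(-205, l) + U(113) = -1*(-205) + (-17 + 113**2 + 12*113) = 205 + (-17 + 12769 + 1356) = 205 + 14108 = 14313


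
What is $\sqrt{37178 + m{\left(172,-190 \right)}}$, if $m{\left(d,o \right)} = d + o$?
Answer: $2 \sqrt{9290} \approx 192.77$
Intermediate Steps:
$\sqrt{37178 + m{\left(172,-190 \right)}} = \sqrt{37178 + \left(172 - 190\right)} = \sqrt{37178 - 18} = \sqrt{37160} = 2 \sqrt{9290}$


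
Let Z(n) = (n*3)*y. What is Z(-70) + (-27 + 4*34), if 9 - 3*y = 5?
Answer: -171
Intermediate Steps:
y = 4/3 (y = 3 - ⅓*5 = 3 - 5/3 = 4/3 ≈ 1.3333)
Z(n) = 4*n (Z(n) = (n*3)*(4/3) = (3*n)*(4/3) = 4*n)
Z(-70) + (-27 + 4*34) = 4*(-70) + (-27 + 4*34) = -280 + (-27 + 136) = -280 + 109 = -171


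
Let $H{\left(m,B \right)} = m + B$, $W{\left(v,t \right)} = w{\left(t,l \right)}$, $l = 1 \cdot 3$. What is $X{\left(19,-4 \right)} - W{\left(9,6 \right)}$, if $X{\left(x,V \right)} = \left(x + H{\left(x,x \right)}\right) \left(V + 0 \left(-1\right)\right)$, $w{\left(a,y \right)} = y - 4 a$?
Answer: $-207$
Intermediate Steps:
$l = 3$
$w{\left(a,y \right)} = y - 4 a$
$W{\left(v,t \right)} = 3 - 4 t$
$H{\left(m,B \right)} = B + m$
$X{\left(x,V \right)} = 3 V x$ ($X{\left(x,V \right)} = \left(x + \left(x + x\right)\right) \left(V + 0 \left(-1\right)\right) = \left(x + 2 x\right) \left(V + 0\right) = 3 x V = 3 V x$)
$X{\left(19,-4 \right)} - W{\left(9,6 \right)} = 3 \left(-4\right) 19 - \left(3 - 24\right) = -228 - \left(3 - 24\right) = -228 - -21 = -228 + 21 = -207$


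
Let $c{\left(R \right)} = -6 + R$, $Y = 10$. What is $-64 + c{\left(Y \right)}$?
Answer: $-60$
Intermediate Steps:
$-64 + c{\left(Y \right)} = -64 + \left(-6 + 10\right) = -64 + 4 = -60$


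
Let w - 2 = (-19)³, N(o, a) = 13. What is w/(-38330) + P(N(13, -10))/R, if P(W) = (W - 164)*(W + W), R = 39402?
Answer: 59847967/755139330 ≈ 0.079254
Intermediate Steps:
w = -6857 (w = 2 + (-19)³ = 2 - 6859 = -6857)
P(W) = 2*W*(-164 + W) (P(W) = (-164 + W)*(2*W) = 2*W*(-164 + W))
w/(-38330) + P(N(13, -10))/R = -6857/(-38330) + (2*13*(-164 + 13))/39402 = -6857*(-1/38330) + (2*13*(-151))*(1/39402) = 6857/38330 - 3926*1/39402 = 6857/38330 - 1963/19701 = 59847967/755139330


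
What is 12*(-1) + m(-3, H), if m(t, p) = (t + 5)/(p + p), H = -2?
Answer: -25/2 ≈ -12.500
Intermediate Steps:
m(t, p) = (5 + t)/(2*p) (m(t, p) = (5 + t)/((2*p)) = (5 + t)*(1/(2*p)) = (5 + t)/(2*p))
12*(-1) + m(-3, H) = 12*(-1) + (½)*(5 - 3)/(-2) = -12 + (½)*(-½)*2 = -12 - ½ = -25/2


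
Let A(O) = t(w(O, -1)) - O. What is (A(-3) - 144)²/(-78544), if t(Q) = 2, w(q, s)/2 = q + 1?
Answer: -19321/78544 ≈ -0.24599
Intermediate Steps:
w(q, s) = 2 + 2*q (w(q, s) = 2*(q + 1) = 2*(1 + q) = 2 + 2*q)
A(O) = 2 - O
(A(-3) - 144)²/(-78544) = ((2 - 1*(-3)) - 144)²/(-78544) = ((2 + 3) - 144)²*(-1/78544) = (5 - 144)²*(-1/78544) = (-139)²*(-1/78544) = 19321*(-1/78544) = -19321/78544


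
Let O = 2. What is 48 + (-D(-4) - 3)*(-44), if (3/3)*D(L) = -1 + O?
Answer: 224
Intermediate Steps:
D(L) = 1 (D(L) = -1 + 2 = 1)
48 + (-D(-4) - 3)*(-44) = 48 + (-1*1 - 3)*(-44) = 48 + (-1 - 3)*(-44) = 48 - 4*(-44) = 48 + 176 = 224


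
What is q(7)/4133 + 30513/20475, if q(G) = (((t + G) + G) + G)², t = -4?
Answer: 6287024/4029675 ≈ 1.5602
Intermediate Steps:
q(G) = (-4 + 3*G)² (q(G) = (((-4 + G) + G) + G)² = ((-4 + 2*G) + G)² = (-4 + 3*G)²)
q(7)/4133 + 30513/20475 = (-4 + 3*7)²/4133 + 30513/20475 = (-4 + 21)²*(1/4133) + 30513*(1/20475) = 17²*(1/4133) + 1453/975 = 289*(1/4133) + 1453/975 = 289/4133 + 1453/975 = 6287024/4029675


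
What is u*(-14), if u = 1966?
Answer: -27524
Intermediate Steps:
u*(-14) = 1966*(-14) = -27524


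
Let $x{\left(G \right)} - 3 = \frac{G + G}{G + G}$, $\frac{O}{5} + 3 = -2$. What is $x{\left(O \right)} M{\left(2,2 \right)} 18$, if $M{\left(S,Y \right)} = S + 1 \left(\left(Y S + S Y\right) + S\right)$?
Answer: $864$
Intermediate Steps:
$O = -25$ ($O = -15 + 5 \left(-2\right) = -15 - 10 = -25$)
$x{\left(G \right)} = 4$ ($x{\left(G \right)} = 3 + \frac{G + G}{G + G} = 3 + \frac{2 G}{2 G} = 3 + 2 G \frac{1}{2 G} = 3 + 1 = 4$)
$M{\left(S,Y \right)} = 2 S + 2 S Y$ ($M{\left(S,Y \right)} = S + 1 \left(\left(S Y + S Y\right) + S\right) = S + 1 \left(2 S Y + S\right) = S + 1 \left(S + 2 S Y\right) = S + \left(S + 2 S Y\right) = 2 S + 2 S Y$)
$x{\left(O \right)} M{\left(2,2 \right)} 18 = 4 \cdot 2 \cdot 2 \left(1 + 2\right) 18 = 4 \cdot 2 \cdot 2 \cdot 3 \cdot 18 = 4 \cdot 12 \cdot 18 = 48 \cdot 18 = 864$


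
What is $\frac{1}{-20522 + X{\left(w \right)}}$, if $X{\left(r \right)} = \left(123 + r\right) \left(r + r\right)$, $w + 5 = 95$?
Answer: $\frac{1}{17818} \approx 5.6123 \cdot 10^{-5}$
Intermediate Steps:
$w = 90$ ($w = -5 + 95 = 90$)
$X{\left(r \right)} = 2 r \left(123 + r\right)$ ($X{\left(r \right)} = \left(123 + r\right) 2 r = 2 r \left(123 + r\right)$)
$\frac{1}{-20522 + X{\left(w \right)}} = \frac{1}{-20522 + 2 \cdot 90 \left(123 + 90\right)} = \frac{1}{-20522 + 2 \cdot 90 \cdot 213} = \frac{1}{-20522 + 38340} = \frac{1}{17818}$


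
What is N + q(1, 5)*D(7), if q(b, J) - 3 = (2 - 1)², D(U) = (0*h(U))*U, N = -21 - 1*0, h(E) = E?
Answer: -21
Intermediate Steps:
N = -21 (N = -21 + 0 = -21)
D(U) = 0 (D(U) = (0*U)*U = 0*U = 0)
q(b, J) = 4 (q(b, J) = 3 + (2 - 1)² = 3 + 1² = 3 + 1 = 4)
N + q(1, 5)*D(7) = -21 + 4*0 = -21 + 0 = -21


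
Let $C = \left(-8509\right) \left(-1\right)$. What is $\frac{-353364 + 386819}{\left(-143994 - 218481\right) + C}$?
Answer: $- \frac{33455}{353966} \approx -0.094515$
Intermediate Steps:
$C = 8509$
$\frac{-353364 + 386819}{\left(-143994 - 218481\right) + C} = \frac{-353364 + 386819}{\left(-143994 - 218481\right) + 8509} = \frac{33455}{-362475 + 8509} = \frac{33455}{-353966} = 33455 \left(- \frac{1}{353966}\right) = - \frac{33455}{353966}$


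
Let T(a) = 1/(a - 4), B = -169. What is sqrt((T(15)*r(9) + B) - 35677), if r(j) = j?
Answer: I*sqrt(4337267)/11 ≈ 189.33*I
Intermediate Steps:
T(a) = 1/(-4 + a)
sqrt((T(15)*r(9) + B) - 35677) = sqrt((9/(-4 + 15) - 169) - 35677) = sqrt((9/11 - 169) - 35677) = sqrt(-1850/11 - 35677) = sqrt(-394297/11) = I*sqrt(4337267)/11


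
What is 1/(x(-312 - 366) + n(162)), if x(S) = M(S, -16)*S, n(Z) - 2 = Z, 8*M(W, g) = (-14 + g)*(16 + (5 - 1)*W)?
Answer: -1/6854416 ≈ -1.4589e-7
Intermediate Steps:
M(W, g) = (-14 + g)*(16 + 4*W)/8 (M(W, g) = ((-14 + g)*(16 + (5 - 1)*W))/8 = ((-14 + g)*(16 + 4*W))/8 = (-14 + g)*(16 + 4*W)/8)
n(Z) = 2 + Z
x(S) = S*(-60 - 15*S) (x(S) = (-28 - 7*S + 2*(-16) + (½)*S*(-16))*S = (-28 - 7*S - 32 - 8*S)*S = (-60 - 15*S)*S = S*(-60 - 15*S))
1/(x(-312 - 366) + n(162)) = 1/(-15*(-312 - 366)*(4 + (-312 - 366)) + (2 + 162)) = 1/(-15*(-678)*(4 - 678) + 164) = 1/(-15*(-678)*(-674) + 164) = 1/(-6854580 + 164) = 1/(-6854416) = -1/6854416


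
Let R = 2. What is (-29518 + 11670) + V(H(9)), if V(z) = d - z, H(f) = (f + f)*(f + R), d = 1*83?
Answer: -17963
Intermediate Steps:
d = 83
H(f) = 2*f*(2 + f) (H(f) = (f + f)*(f + 2) = (2*f)*(2 + f) = 2*f*(2 + f))
V(z) = 83 - z
(-29518 + 11670) + V(H(9)) = (-29518 + 11670) + (83 - 2*9*(2 + 9)) = -17848 + (83 - 2*9*11) = -17848 + (83 - 1*198) = -17848 + (83 - 198) = -17848 - 115 = -17963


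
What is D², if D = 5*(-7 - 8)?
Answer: 5625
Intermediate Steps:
D = -75 (D = 5*(-15) = -75)
D² = (-75)² = 5625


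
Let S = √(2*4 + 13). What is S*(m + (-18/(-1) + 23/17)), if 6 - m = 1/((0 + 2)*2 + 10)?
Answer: 6017*√21/238 ≈ 115.85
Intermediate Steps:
S = √21 (S = √(8 + 13) = √21 ≈ 4.5826)
m = 83/14 (m = 6 - 1/((0 + 2)*2 + 10) = 6 - 1/(2*2 + 10) = 6 - 1/(4 + 10) = 6 - 1/14 = 83/14 ≈ 5.9286)
S*(m + (-18/(-1) + 23/17)) = √21*(83/14 + (-18/(-1) + 23/17)) = √21*(83/14 + (-18*(-1) + 23*(1/17))) = √21*(83/14 + (18 + 23/17)) = √21*(83/14 + 329/17) = √21*(6017/238) = 6017*√21/238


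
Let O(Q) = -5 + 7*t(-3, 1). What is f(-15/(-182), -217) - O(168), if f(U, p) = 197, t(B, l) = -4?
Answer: 230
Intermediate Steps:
O(Q) = -33 (O(Q) = -5 + 7*(-4) = -5 - 28 = -33)
f(-15/(-182), -217) - O(168) = 197 - 1*(-33) = 197 + 33 = 230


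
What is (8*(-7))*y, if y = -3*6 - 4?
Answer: 1232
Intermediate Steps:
y = -22 (y = -18 - 4 = -22)
(8*(-7))*y = (8*(-7))*(-22) = -56*(-22) = 1232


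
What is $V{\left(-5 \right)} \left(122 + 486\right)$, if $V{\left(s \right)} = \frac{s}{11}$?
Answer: $- \frac{3040}{11} \approx -276.36$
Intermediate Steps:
$V{\left(s \right)} = \frac{s}{11}$ ($V{\left(s \right)} = s \frac{1}{11} = \frac{s}{11}$)
$V{\left(-5 \right)} \left(122 + 486\right) = \frac{1}{11} \left(-5\right) \left(122 + 486\right) = \left(- \frac{5}{11}\right) 608 = - \frac{3040}{11}$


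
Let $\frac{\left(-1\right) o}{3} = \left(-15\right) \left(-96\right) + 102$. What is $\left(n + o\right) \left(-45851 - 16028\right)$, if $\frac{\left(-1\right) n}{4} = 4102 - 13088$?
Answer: $-1937926522$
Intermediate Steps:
$n = 35944$ ($n = - 4 \left(4102 - 13088\right) = \left(-4\right) \left(-8986\right) = 35944$)
$o = -4626$ ($o = - 3 \left(\left(-15\right) \left(-96\right) + 102\right) = - 3 \left(1440 + 102\right) = \left(-3\right) 1542 = -4626$)
$\left(n + o\right) \left(-45851 - 16028\right) = \left(35944 - 4626\right) \left(-45851 - 16028\right) = 31318 \left(-61879\right) = -1937926522$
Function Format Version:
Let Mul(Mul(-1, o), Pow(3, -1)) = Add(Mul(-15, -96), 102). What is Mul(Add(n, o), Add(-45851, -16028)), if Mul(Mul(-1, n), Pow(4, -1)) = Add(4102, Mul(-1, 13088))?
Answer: -1937926522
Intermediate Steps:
n = 35944 (n = Mul(-4, Add(4102, Mul(-1, 13088))) = Mul(-4, Add(4102, -13088)) = Mul(-4, -8986) = 35944)
o = -4626 (o = Mul(-3, Add(Mul(-15, -96), 102)) = Mul(-3, Add(1440, 102)) = Mul(-3, 1542) = -4626)
Mul(Add(n, o), Add(-45851, -16028)) = Mul(Add(35944, -4626), Add(-45851, -16028)) = Mul(31318, -61879) = -1937926522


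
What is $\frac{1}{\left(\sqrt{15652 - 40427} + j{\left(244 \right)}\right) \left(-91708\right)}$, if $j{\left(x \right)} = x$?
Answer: $\frac{i}{91708 \left(- 244 i + 5 \sqrt{991}\right)} \approx -3.1557 \cdot 10^{-8} + 2.0357 \cdot 10^{-8} i$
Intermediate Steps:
$\frac{1}{\left(\sqrt{15652 - 40427} + j{\left(244 \right)}\right) \left(-91708\right)} = \frac{1}{\left(\sqrt{15652 - 40427} + 244\right) \left(-91708\right)} = \frac{1}{\sqrt{-24775} + 244} \left(- \frac{1}{91708}\right) = \frac{1}{5 i \sqrt{991} + 244} \left(- \frac{1}{91708}\right) = \frac{1}{244 + 5 i \sqrt{991}} \left(- \frac{1}{91708}\right) = - \frac{1}{91708 \left(244 + 5 i \sqrt{991}\right)}$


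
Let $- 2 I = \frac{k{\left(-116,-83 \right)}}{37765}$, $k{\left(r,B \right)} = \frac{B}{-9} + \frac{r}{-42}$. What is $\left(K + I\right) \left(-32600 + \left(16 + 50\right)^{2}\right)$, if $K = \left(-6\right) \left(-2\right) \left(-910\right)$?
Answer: $\frac{146760398271142}{475839} \approx 3.0842 \cdot 10^{8}$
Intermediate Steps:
$k{\left(r,B \right)} = - \frac{B}{9} - \frac{r}{42}$ ($k{\left(r,B \right)} = B \left(- \frac{1}{9}\right) + r \left(- \frac{1}{42}\right) = - \frac{B}{9} - \frac{r}{42}$)
$I = - \frac{151}{951678}$ ($I = - \frac{\left(\left(- \frac{1}{9}\right) \left(-83\right) - - \frac{58}{21}\right) \frac{1}{37765}}{2} = - \frac{\left(\frac{83}{9} + \frac{58}{21}\right) \frac{1}{37765}}{2} = - \frac{\frac{755}{63} \cdot \frac{1}{37765}}{2} = \left(- \frac{1}{2}\right) \frac{151}{475839} = - \frac{151}{951678} \approx -0.00015867$)
$K = -10920$ ($K = 12 \left(-910\right) = -10920$)
$\left(K + I\right) \left(-32600 + \left(16 + 50\right)^{2}\right) = \left(-10920 - \frac{151}{951678}\right) \left(-32600 + \left(16 + 50\right)^{2}\right) = - \frac{10392323911 \left(-32600 + 66^{2}\right)}{951678} = - \frac{10392323911 \left(-32600 + 4356\right)}{951678} = \left(- \frac{10392323911}{951678}\right) \left(-28244\right) = \frac{146760398271142}{475839}$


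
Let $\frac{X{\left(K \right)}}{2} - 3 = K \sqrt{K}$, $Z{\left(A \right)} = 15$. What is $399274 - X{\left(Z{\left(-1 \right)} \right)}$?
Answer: $399268 - 30 \sqrt{15} \approx 3.9915 \cdot 10^{5}$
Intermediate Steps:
$X{\left(K \right)} = 6 + 2 K^{\frac{3}{2}}$ ($X{\left(K \right)} = 6 + 2 K \sqrt{K} = 6 + 2 K^{\frac{3}{2}}$)
$399274 - X{\left(Z{\left(-1 \right)} \right)} = 399274 - \left(6 + 2 \cdot 15^{\frac{3}{2}}\right) = 399274 - \left(6 + 2 \cdot 15 \sqrt{15}\right) = 399274 - \left(6 + 30 \sqrt{15}\right) = 399268 - 30 \sqrt{15}$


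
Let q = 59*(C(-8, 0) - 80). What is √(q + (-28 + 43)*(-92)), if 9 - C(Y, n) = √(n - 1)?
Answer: √(-5569 - 59*I) ≈ 0.3953 - 74.627*I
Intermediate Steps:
C(Y, n) = 9 - √(-1 + n) (C(Y, n) = 9 - √(n - 1) = 9 - √(-1 + n))
q = -4189 - 59*I (q = 59*((9 - √(-1 + 0)) - 80) = 59*((9 - √(-1)) - 80) = 59*((9 - I) - 80) = 59*(-71 - I) = -4189 - 59*I ≈ -4189.0 - 59.0*I)
√(q + (-28 + 43)*(-92)) = √((-4189 - 59*I) + (-28 + 43)*(-92)) = √((-4189 - 59*I) + 15*(-92)) = √((-4189 - 59*I) - 1380) = √(-5569 - 59*I)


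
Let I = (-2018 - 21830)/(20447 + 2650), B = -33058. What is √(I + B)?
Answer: I*√17636048655978/23097 ≈ 181.82*I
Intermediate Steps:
I = -23848/23097 ≈ -1.0325
√(I + B) = √(-23848/23097 - 33058) = √(-763564474/23097) = I*√17636048655978/23097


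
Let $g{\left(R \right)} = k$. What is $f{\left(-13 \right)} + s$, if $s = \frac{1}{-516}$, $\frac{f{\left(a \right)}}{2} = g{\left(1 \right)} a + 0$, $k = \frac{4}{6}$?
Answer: $- \frac{8945}{516} \approx -17.335$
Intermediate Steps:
$k = \frac{2}{3}$ ($k = 4 \cdot \frac{1}{6} = \frac{2}{3} \approx 0.66667$)
$g{\left(R \right)} = \frac{2}{3}$
$f{\left(a \right)} = \frac{4 a}{3}$ ($f{\left(a \right)} = 2 \left(\frac{2 a}{3} + 0\right) = 2 \frac{2 a}{3} = \frac{4 a}{3}$)
$s = - \frac{1}{516} \approx -0.001938$
$f{\left(-13 \right)} + s = \frac{4}{3} \left(-13\right) - \frac{1}{516} = - \frac{52}{3} - \frac{1}{516} = - \frac{8945}{516}$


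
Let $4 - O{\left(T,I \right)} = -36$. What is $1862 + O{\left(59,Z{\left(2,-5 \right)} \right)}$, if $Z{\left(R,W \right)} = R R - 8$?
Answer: $1902$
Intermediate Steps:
$Z{\left(R,W \right)} = -8 + R^{2}$ ($Z{\left(R,W \right)} = R^{2} - 8 = -8 + R^{2}$)
$O{\left(T,I \right)} = 40$ ($O{\left(T,I \right)} = 4 - -36 = 4 + 36 = 40$)
$1862 + O{\left(59,Z{\left(2,-5 \right)} \right)} = 1862 + 40 = 1902$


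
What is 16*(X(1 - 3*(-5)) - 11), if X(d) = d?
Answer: 80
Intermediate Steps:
16*(X(1 - 3*(-5)) - 11) = 16*((1 - 3*(-5)) - 11) = 16*((1 + 15) - 11) = 16*(16 - 11) = 16*5 = 80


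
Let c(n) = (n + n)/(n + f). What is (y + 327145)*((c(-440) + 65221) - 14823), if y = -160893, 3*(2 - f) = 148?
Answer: 6125099077016/731 ≈ 8.3791e+9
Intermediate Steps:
f = -142/3 (f = 2 - 1/3*148 = 2 - 148/3 = -142/3 ≈ -47.333)
c(n) = 2*n/(-142/3 + n) (c(n) = (n + n)/(n - 142/3) = (2*n)/(-142/3 + n) = 2*n/(-142/3 + n))
(y + 327145)*((c(-440) + 65221) - 14823) = (-160893 + 327145)*((6*(-440)/(-142 + 3*(-440)) + 65221) - 14823) = 166252*((6*(-440)/(-142 - 1320) + 65221) - 14823) = 166252*((6*(-440)/(-1462) + 65221) - 14823) = 166252*((6*(-440)*(-1/1462) + 65221) - 14823) = 166252*((1320/731 + 65221) - 14823) = 166252*(47677871/731 - 14823) = 166252*(36842258/731) = 6125099077016/731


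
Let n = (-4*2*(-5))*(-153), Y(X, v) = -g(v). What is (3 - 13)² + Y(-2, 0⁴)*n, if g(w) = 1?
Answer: 6220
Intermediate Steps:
Y(X, v) = -1 (Y(X, v) = -1*1 = -1)
n = -6120 (n = -8*(-5)*(-153) = 40*(-153) = -6120)
(3 - 13)² + Y(-2, 0⁴)*n = (3 - 13)² - 1*(-6120) = (-10)² + 6120 = 100 + 6120 = 6220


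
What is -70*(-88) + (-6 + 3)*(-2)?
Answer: 6166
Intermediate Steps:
-70*(-88) + (-6 + 3)*(-2) = 6160 - 3*(-2) = 6160 + 6 = 6166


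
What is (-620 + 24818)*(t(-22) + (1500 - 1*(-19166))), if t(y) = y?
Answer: 499543512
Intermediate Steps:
(-620 + 24818)*(t(-22) + (1500 - 1*(-19166))) = (-620 + 24818)*(-22 + (1500 - 1*(-19166))) = 24198*(-22 + (1500 + 19166)) = 24198*(-22 + 20666) = 24198*20644 = 499543512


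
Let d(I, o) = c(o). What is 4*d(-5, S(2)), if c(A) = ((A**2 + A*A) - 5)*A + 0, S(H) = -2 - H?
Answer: -432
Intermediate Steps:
c(A) = A*(-5 + 2*A**2) (c(A) = ((A**2 + A**2) - 5)*A + 0 = (2*A**2 - 5)*A + 0 = (-5 + 2*A**2)*A + 0 = A*(-5 + 2*A**2) + 0 = A*(-5 + 2*A**2))
d(I, o) = o*(-5 + 2*o**2)
4*d(-5, S(2)) = 4*((-2 - 1*2)*(-5 + 2*(-2 - 1*2)**2)) = 4*((-2 - 2)*(-5 + 2*(-2 - 2)**2)) = 4*(-4*(-5 + 2*(-4)**2)) = 4*(-4*(-5 + 2*16)) = 4*(-4*(-5 + 32)) = 4*(-4*27) = 4*(-108) = -432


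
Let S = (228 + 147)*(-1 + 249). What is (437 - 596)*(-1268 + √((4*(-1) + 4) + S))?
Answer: 201612 - 1590*√930 ≈ 1.5312e+5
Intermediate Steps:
S = 93000 (S = 375*248 = 93000)
(437 - 596)*(-1268 + √((4*(-1) + 4) + S)) = (437 - 596)*(-1268 + √((4*(-1) + 4) + 93000)) = -159*(-1268 + √((-4 + 4) + 93000)) = -159*(-1268 + √(0 + 93000)) = -159*(-1268 + √93000) = -159*(-1268 + 10*√930) = 201612 - 1590*√930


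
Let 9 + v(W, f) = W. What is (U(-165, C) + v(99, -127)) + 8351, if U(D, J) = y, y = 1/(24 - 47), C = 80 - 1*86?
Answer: 194142/23 ≈ 8441.0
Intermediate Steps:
C = -6 (C = 80 - 86 = -6)
v(W, f) = -9 + W
y = -1/23 (y = 1/(-23) = -1/23 ≈ -0.043478)
U(D, J) = -1/23
(U(-165, C) + v(99, -127)) + 8351 = (-1/23 + (-9 + 99)) + 8351 = (-1/23 + 90) + 8351 = 2069/23 + 8351 = 194142/23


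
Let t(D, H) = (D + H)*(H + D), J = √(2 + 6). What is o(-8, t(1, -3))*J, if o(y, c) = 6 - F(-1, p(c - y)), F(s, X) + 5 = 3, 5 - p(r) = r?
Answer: 16*√2 ≈ 22.627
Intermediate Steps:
J = 2*√2 (J = √8 = 2*√2 ≈ 2.8284)
p(r) = 5 - r
F(s, X) = -2 (F(s, X) = -5 + 3 = -2)
t(D, H) = (D + H)² (t(D, H) = (D + H)*(D + H) = (D + H)²)
o(y, c) = 8 (o(y, c) = 6 - 1*(-2) = 6 + 2 = 8)
o(-8, t(1, -3))*J = 8*(2*√2) = 16*√2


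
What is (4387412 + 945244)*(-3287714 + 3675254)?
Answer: 2066617506240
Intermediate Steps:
(4387412 + 945244)*(-3287714 + 3675254) = 5332656*387540 = 2066617506240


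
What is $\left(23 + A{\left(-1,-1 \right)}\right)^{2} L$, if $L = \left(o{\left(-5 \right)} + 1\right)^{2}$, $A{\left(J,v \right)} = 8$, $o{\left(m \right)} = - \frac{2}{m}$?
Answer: $\frac{47089}{25} \approx 1883.6$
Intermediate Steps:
$L = \frac{49}{25}$ ($L = \left(- \frac{2}{-5} + 1\right)^{2} = \left(\left(-2\right) \left(- \frac{1}{5}\right) + 1\right)^{2} = \left(\frac{2}{5} + 1\right)^{2} = \left(\frac{7}{5}\right)^{2} = \frac{49}{25} \approx 1.96$)
$\left(23 + A{\left(-1,-1 \right)}\right)^{2} L = \left(23 + 8\right)^{2} \cdot \frac{49}{25} = 31^{2} \cdot \frac{49}{25} = 961 \cdot \frac{49}{25} = \frac{47089}{25}$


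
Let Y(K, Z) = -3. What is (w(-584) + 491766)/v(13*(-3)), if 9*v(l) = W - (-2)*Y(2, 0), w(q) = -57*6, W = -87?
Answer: -1474272/31 ≈ -47557.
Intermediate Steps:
w(q) = -342
v(l) = -31/3 (v(l) = (-87 - (-2)*(-3))/9 = (-87 - 1*6)/9 = (-87 - 6)/9 = (⅑)*(-93) = -31/3)
(w(-584) + 491766)/v(13*(-3)) = (-342 + 491766)/(-31/3) = 491424*(-3/31) = -1474272/31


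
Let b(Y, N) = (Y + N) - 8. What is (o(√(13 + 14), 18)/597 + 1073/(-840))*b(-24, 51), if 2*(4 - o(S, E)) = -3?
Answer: -4027753/167160 ≈ -24.095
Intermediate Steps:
b(Y, N) = -8 + N + Y (b(Y, N) = (N + Y) - 8 = -8 + N + Y)
o(S, E) = 11/2 (o(S, E) = 4 - ½*(-3) = 4 + 3/2 = 11/2)
(o(√(13 + 14), 18)/597 + 1073/(-840))*b(-24, 51) = ((11/2)/597 + 1073/(-840))*(-8 + 51 - 24) = ((11/2)*(1/597) + 1073*(-1/840))*19 = (11/1194 - 1073/840)*19 = -211987/167160*19 = -4027753/167160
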